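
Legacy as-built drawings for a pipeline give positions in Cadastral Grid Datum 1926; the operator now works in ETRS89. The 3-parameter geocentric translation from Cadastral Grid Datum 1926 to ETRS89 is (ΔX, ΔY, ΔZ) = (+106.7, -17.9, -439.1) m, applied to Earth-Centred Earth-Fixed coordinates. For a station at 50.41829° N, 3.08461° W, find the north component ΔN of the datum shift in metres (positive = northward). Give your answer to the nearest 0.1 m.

At φ = 50.41829°, λ = -3.08461°: sin φ = 0.770717, cos φ = 0.637178, sin λ = -0.053811, cos λ = 0.998551.
ΔN = −sin φ cos λ·ΔX − sin φ sin λ·ΔY + cos φ·ΔZ = −(0.770717)(0.998551)(106.7) − (0.770717)(-0.053811)(-17.9) + (0.637178)(-439.1) = -362.64 m.

ΔN = -362.6 m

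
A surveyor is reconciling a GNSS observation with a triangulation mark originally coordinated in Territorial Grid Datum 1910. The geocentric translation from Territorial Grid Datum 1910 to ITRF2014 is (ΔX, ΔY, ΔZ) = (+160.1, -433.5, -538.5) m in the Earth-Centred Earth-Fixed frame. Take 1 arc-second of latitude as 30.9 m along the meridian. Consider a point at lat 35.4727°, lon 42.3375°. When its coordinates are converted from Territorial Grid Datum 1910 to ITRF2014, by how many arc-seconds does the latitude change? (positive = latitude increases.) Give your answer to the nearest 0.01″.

Δφ = -10.93″

sin φ = 0.580315, cos φ = 0.814392, sin λ = 0.673496, cos λ = 0.739190.
North component: ΔN = −sin φ cos λ·ΔX − sin φ sin λ·ΔY + cos φ·ΔZ = −(0.580315)(0.739190)(160.1) − (0.580315)(0.673496)(-433.5) + (0.814392)(-538.5) = -337.80 m.
1° of latitude spans 3600 × 30.90 = 111240 m, so Δφ = -337.80 / 111240 × 3600 = -10.932″.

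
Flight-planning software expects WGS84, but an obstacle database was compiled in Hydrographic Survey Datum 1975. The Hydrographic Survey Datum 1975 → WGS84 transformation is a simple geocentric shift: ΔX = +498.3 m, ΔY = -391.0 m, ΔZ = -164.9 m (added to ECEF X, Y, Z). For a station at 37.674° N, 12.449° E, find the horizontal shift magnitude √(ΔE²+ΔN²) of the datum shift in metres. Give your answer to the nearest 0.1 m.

617.3 m

The local east axis at (φ, λ) is (−sin λ, cos λ, 0), so ΔE = −sin(12.449°)·498.3 + cos(12.449°)·(-391.0) = -489.23 m.
The local north axis is (−sin φ cos λ, −sin φ sin λ, cos φ), giving ΔN = -297.385 + 51.514 − 130.519 = -376.39 m.
Horizontal magnitude = √(ΔE² + ΔN²) = √((-489.23)² + (-376.39)²) = 617.26 m.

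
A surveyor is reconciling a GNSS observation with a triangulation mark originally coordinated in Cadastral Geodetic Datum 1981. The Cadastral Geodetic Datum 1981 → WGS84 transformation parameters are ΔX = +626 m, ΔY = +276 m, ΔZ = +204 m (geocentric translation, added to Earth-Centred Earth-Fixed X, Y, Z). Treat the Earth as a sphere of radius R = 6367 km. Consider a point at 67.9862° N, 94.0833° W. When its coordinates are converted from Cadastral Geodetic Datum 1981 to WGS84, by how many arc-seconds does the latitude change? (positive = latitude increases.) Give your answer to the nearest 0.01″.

Δφ = 12.08″

sin φ = 0.927094, cos φ = 0.374830, sin λ = -0.997462, cos λ = -0.071207.
North component: ΔN = −sin φ cos λ·ΔX − sin φ sin λ·ΔY + cos φ·ΔZ = −(0.927094)(-0.071207)(626) − (0.927094)(-0.997462)(276) + (0.374830)(204) = 373.02 m.
1° of latitude spans πR/180 = 111125 m, so Δφ = 373.02 / 111125 × 3600 = 12.084″.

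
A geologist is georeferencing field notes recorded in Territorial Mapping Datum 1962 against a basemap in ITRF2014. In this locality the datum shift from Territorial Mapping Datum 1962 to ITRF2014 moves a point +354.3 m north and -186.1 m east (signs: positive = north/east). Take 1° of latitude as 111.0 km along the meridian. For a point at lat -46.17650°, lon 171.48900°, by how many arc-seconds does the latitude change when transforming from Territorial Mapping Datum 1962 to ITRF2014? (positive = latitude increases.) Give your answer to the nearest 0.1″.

Δφ = 11.5″

1° of latitude = 111.0 km, so Δφ = 354.3 / 111000 = 0.0031919° = 11.491″.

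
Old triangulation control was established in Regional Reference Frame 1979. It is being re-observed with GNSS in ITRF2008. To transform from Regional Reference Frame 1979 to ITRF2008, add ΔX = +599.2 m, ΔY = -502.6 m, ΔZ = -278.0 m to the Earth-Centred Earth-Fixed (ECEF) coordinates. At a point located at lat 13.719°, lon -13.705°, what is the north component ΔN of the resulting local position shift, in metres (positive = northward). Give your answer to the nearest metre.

At φ = 13.719°, λ = -13.705°: sin φ = 0.237160, cos φ = 0.971471, sin λ = -0.236923, cos λ = 0.971528.
ΔN = −sin φ cos λ·ΔX − sin φ sin λ·ΔY + cos φ·ΔZ = −(0.237160)(0.971528)(599.2) − (0.237160)(-0.236923)(-502.6) + (0.971471)(-278.0) = -436.37 m.

ΔN = -436 m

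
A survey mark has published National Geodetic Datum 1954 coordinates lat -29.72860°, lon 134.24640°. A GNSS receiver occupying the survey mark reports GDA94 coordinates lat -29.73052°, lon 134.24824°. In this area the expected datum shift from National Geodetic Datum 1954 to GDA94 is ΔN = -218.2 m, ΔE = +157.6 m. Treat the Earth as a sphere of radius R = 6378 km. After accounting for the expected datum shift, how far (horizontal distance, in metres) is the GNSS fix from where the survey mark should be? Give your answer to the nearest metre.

Observed coordinate differences: Δφ = -0.00192°, Δλ = +0.00184°.
Converting to metres (1° lat = 111317 m, cos φ = 0.868384): observed ΔN = -213.7 m, observed ΔE = 177.9 m.
Subtracting the expected shift leaves a residual of -213.7 − (-218.2) = 4.5 m north and 177.9 − (157.6) = 20.3 m east.
Residual distance = √(4.5² + 20.3²) = 20.8 m.

21 m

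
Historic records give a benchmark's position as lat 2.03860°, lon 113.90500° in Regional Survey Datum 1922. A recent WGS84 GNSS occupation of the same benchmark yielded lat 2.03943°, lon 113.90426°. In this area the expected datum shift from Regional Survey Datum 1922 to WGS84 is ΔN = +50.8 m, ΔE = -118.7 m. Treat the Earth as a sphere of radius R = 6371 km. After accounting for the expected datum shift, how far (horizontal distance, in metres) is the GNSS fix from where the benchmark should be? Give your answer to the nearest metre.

Observed coordinate differences: Δφ = +0.00083°, Δλ = -0.00074°.
Converting to metres (1° lat = 111195 m, cos φ = 0.999367): observed ΔN = 92.3 m, observed ΔE = -82.2 m.
Subtracting the expected shift leaves a residual of 92.3 − (50.8) = 41.5 m north and -82.2 − (-118.7) = 36.5 m east.
Residual distance = √(41.5² + 36.5²) = 55.2 m.

55 m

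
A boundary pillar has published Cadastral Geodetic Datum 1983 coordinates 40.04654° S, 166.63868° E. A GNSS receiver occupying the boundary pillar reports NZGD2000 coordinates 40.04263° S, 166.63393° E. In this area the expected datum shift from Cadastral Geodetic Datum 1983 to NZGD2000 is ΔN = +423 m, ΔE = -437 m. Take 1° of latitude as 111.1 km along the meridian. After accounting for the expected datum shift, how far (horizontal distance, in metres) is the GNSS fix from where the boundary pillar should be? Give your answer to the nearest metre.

Observed coordinate differences: Δφ = +0.00391°, Δλ = -0.00475°.
Converting to metres (1° lat = 111100 m, cos φ = 0.765522): observed ΔN = 434.4 m, observed ΔE = -404.0 m.
Subtracting the expected shift leaves a residual of 434.4 − (423) = 11.4 m north and -404.0 − (-437) = 33.0 m east.
Residual distance = √(11.4² + 33.0²) = 34.9 m.

35 m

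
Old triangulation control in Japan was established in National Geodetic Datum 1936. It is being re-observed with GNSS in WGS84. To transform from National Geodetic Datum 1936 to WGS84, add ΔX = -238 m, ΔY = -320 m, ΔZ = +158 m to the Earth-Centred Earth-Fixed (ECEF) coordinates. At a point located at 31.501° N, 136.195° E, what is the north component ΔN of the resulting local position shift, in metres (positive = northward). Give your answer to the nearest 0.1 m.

ΔN = 160.7 m

The local north axis is (−sin φ cos λ, −sin φ sin λ, cos φ), giving ΔN = -89.749 + 115.740 + 134.716 = 160.71 m.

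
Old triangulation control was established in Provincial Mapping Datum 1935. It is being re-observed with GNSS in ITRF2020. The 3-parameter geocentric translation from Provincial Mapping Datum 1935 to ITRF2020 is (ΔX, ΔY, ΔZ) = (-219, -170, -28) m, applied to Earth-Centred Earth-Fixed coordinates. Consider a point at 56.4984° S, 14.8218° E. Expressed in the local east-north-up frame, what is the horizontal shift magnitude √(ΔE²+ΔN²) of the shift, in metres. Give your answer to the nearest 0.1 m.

252.7 m

At φ = -56.4984°, λ = 14.8218°: sin φ = -0.833870, cos φ = 0.551960, sin λ = 0.255814, cos λ = 0.966726.
ΔE = −sin λ·ΔX + cos λ·ΔY = −(0.255814)·(-219) + (0.966726)·(-170) = -108.32 m.
ΔN = −sin φ cos λ·ΔX − sin φ sin λ·ΔY + cos φ·ΔZ = −(-0.833870)(0.966726)(-219) − (-0.833870)(0.255814)(-170) + (0.551960)(-28) = -228.26 m.
Horizontal magnitude = √(ΔE² + ΔN²) = √((-108.32)² + (-228.26)²) = 252.66 m.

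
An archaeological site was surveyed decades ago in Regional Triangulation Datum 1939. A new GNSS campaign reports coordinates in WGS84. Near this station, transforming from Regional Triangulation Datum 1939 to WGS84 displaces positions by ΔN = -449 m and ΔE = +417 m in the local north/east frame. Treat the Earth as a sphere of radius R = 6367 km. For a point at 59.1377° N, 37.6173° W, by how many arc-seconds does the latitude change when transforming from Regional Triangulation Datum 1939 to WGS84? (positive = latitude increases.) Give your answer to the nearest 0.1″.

Δφ = -14.5″

On a sphere of radius R, 1 rad of latitude = R, so Δφ = ΔN / R = -449.0 / 6367000 = -7.0520e-05 rad = -14.546″.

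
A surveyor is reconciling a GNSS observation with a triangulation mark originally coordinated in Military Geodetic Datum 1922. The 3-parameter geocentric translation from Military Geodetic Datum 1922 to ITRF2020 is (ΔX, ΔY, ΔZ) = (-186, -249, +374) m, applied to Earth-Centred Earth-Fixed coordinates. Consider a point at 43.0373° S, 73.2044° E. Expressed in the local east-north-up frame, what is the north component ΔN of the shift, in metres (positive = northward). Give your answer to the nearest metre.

At φ = -43.0373°, λ = 73.2044°: sin φ = -0.682474, cos φ = 0.730910, sin λ = 0.957342, cos λ = 0.288958.
ΔN = −sin φ cos λ·ΔX − sin φ sin λ·ΔY + cos φ·ΔZ = −(-0.682474)(0.288958)(-186) − (-0.682474)(0.957342)(-249) + (0.730910)(374) = 73.99 m.

ΔN = 74 m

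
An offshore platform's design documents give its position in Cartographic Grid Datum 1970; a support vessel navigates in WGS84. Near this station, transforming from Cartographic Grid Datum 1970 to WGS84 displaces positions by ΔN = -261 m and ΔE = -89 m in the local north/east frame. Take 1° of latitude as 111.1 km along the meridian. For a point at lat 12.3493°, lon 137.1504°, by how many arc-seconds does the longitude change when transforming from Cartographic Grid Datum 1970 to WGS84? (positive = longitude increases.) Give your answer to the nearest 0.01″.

At latitude 12.3493°, cos φ = 0.976862.
1° of longitude at this latitude = 111.1 × cos φ = 108.53 km, so Δλ = -89.0 / 108529.4 = -0.0008201° = -2.952″.

Δλ = -2.95″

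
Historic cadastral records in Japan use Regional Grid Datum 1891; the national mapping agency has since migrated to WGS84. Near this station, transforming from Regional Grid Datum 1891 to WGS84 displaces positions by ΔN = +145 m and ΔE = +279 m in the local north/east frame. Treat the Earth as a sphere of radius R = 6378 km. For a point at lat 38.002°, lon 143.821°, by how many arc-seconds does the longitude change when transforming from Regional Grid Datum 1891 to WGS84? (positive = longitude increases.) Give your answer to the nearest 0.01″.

Δλ = 11.45″

At latitude 38.002°, cos φ = 0.787989.
One radian of longitude at latitude φ spans R cos φ, so Δλ = ΔE / (R cos φ) = 279.0 / (6378000 × 0.787989) = 5.5514e-05 rad = 11.451″.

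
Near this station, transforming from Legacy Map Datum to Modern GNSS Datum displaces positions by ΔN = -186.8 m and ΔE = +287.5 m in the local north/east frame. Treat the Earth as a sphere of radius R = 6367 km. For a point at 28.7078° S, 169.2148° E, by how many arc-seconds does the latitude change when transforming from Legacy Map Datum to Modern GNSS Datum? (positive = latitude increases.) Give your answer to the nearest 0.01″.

On a sphere of radius R, 1 rad of latitude = R, so Δφ = ΔN / R = -186.8 / 6367000 = -2.9339e-05 rad = -6.052″.

Δφ = -6.05″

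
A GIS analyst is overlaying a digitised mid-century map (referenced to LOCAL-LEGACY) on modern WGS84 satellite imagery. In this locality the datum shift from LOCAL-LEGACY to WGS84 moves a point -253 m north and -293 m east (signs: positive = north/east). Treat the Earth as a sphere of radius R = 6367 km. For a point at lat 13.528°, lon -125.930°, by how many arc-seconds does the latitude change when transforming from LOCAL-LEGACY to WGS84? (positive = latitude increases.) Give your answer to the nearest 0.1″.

Δφ = -8.2″

On a sphere of radius R, 1 rad of latitude = R, so Δφ = ΔN / R = -253.0 / 6367000 = -3.9736e-05 rad = -8.196″.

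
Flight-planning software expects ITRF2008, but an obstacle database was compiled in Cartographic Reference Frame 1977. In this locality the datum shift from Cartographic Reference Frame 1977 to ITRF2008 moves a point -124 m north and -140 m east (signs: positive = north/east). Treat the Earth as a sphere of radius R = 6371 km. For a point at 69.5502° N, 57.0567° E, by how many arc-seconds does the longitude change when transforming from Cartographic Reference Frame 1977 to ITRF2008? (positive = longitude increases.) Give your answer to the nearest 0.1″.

At latitude 69.5502°, cos φ = 0.349387.
One radian of longitude at latitude φ spans R cos φ, so Δλ = ΔE / (R cos φ) = -140.0 / (6371000 × 0.349387) = -6.2895e-05 rad = -12.973″.

Δλ = -13.0″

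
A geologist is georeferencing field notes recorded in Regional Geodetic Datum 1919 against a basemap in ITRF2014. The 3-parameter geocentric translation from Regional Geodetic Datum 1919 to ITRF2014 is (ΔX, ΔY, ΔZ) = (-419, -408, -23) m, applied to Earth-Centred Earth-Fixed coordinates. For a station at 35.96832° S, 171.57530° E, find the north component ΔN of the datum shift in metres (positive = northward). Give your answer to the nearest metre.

ΔN = 190 m

At φ = -35.96832°, λ = 171.57530°: sin φ = -0.587338, cos φ = 0.809342, sin λ = 0.146509, cos λ = -0.989209.
ΔN = −sin φ cos λ·ΔX − sin φ sin λ·ΔY + cos φ·ΔZ = −(-0.587338)(-0.989209)(-419) − (-0.587338)(0.146509)(-408) + (0.809342)(-23) = 189.72 m.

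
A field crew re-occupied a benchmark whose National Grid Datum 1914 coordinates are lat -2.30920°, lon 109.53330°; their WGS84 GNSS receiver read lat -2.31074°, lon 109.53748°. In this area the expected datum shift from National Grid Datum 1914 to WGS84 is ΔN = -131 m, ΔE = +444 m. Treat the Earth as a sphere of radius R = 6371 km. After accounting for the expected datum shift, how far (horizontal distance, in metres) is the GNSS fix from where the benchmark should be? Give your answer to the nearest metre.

45 m

Observed coordinate differences: Δφ = -0.00154°, Δλ = +0.00418°.
Converting to metres (1° lat = 111195 m, cos φ = 0.999188): observed ΔN = -171.2 m, observed ΔE = 464.4 m.
Subtracting the expected shift leaves a residual of -171.2 − (-131) = -40.2 m north and 464.4 − (444) = 20.4 m east.
Residual distance = √((-40.2)² + 20.4²) = 45.1 m.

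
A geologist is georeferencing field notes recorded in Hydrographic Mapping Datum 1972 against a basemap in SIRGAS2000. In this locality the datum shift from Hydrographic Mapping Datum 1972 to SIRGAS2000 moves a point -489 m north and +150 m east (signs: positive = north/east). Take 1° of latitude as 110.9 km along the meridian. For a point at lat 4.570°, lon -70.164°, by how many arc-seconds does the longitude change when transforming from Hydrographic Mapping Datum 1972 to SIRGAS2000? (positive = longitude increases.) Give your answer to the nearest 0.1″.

Δλ = 4.9″

At latitude 4.570°, cos φ = 0.996821.
1° of longitude at this latitude = 110.9 × cos φ = 110.55 km, so Δλ = 150.0 / 110547.4 = 0.0013569° = 4.885″.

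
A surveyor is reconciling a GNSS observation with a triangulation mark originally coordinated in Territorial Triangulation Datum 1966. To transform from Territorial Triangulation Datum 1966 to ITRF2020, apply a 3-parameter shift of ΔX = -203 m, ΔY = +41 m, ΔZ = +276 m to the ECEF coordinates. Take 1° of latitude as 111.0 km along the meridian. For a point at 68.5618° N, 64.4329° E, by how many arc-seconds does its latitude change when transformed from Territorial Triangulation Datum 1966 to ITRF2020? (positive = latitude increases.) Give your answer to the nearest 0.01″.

Δφ = 4.80″

sin φ = 0.930812, cos φ = 0.365497, sin λ = 0.902080, cos λ = 0.431568.
North component: ΔN = −sin φ cos λ·ΔX − sin φ sin λ·ΔY + cos φ·ΔZ = −(0.930812)(0.431568)(-203) − (0.930812)(0.902080)(41) + (0.365497)(276) = 148.00 m.
1° of latitude spans 111000 m, so Δφ = 148.00 / 111000 × 3600 = 4.800″.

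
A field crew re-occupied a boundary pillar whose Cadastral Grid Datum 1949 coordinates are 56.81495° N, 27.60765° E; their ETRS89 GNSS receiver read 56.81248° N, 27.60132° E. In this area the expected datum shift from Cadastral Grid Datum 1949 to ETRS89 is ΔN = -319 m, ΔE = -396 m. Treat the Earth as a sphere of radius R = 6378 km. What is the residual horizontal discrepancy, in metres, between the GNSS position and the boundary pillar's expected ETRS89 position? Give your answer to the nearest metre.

45 m

Observed coordinate differences: Δφ = -0.00247°, Δλ = -0.00633°.
Converting to metres (1° lat = 111317 m, cos φ = 0.547345): observed ΔN = -275.0 m, observed ΔE = -385.7 m.
Subtracting the expected shift leaves a residual of -275.0 − (-319) = 44.0 m north and -385.7 − (-396) = 10.3 m east.
Residual distance = √(44.0² + 10.3²) = 45.2 m.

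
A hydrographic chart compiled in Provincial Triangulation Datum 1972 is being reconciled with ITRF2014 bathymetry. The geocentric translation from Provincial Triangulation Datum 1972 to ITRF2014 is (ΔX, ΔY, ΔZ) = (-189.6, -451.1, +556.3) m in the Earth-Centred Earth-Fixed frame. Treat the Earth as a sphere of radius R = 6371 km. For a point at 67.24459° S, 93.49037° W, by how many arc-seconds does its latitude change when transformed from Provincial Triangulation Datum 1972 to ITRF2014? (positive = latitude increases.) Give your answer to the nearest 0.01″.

sin φ = -0.922164, cos φ = 0.386798, sin λ = -0.998145, cos λ = -0.060881.
North component: ΔN = −sin φ cos λ·ΔX − sin φ sin λ·ΔY + cos φ·ΔZ = −(-0.922164)(-0.060881)(-189.6) − (-0.922164)(-0.998145)(-451.1) + (0.386798)(556.3) = 641.04 m.
1° of latitude spans πR/180 = 111195 m, so Δφ = 641.04 / 111195 × 3600 = 20.754″.

Δφ = 20.75″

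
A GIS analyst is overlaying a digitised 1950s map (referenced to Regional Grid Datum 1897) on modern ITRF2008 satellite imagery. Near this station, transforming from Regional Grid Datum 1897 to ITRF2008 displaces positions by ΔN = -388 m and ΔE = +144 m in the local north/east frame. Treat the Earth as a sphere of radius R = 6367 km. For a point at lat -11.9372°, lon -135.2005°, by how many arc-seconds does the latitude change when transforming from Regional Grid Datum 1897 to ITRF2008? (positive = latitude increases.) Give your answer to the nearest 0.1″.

On a sphere of radius R, 1 rad of latitude = R, so Δφ = ΔN / R = -388.0 / 6367000 = -6.0939e-05 rad = -12.570″.

Δφ = -12.6″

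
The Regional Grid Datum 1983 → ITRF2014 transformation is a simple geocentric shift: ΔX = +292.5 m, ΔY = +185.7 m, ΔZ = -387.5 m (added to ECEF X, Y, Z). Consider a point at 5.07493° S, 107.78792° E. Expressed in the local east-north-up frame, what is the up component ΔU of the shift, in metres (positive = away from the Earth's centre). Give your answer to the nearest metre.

At φ = -5.07493°, λ = 107.78792°: sin φ = -0.088458, cos φ = 0.996080, sin λ = 0.952194, cos λ = -0.305495.
ΔU = cos φ cos λ·ΔX + cos φ sin λ·ΔY + sin φ·ΔZ = (0.996080)(-0.305495)(292.5) + (0.996080)(0.952194)(185.7) + (-0.088458)(-387.5) = 121.40 m.

ΔU = 121 m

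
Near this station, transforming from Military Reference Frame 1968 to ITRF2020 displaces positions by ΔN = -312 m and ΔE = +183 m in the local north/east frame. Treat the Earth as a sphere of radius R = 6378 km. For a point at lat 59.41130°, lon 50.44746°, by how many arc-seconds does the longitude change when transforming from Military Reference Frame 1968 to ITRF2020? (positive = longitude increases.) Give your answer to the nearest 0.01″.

Δλ = 11.63″

At latitude 59.41130°, cos φ = 0.508872.
One radian of longitude at latitude φ spans R cos φ, so Δλ = ΔE / (R cos φ) = 183.0 / (6378000 × 0.508872) = 5.6384e-05 rad = 11.630″.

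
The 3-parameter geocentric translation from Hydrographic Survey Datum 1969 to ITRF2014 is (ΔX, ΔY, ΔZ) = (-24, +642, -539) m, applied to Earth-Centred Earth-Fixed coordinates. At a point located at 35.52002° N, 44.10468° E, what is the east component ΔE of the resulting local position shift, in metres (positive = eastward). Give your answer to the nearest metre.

ΔE = 478 m

At φ = 35.52002°, λ = 44.10468°: sin φ = 0.580987, cos φ = 0.813913, sin λ = 0.695971, cos λ = 0.718069.
ΔE = −sin λ·ΔX + cos λ·ΔY = −(0.695971)·(-24) + (0.718069)·(642) = 477.70 m.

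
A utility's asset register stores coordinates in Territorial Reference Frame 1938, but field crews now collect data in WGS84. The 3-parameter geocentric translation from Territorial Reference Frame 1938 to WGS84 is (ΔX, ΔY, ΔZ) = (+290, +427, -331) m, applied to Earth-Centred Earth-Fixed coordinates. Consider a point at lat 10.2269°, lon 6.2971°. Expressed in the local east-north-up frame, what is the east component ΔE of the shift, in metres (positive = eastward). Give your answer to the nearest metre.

The local east axis at (φ, λ) is (−sin λ, cos λ, 0), so ΔE = −sin(6.2971°)·290 + cos(6.2971°)·427 = 392.62 m.

ΔE = 393 m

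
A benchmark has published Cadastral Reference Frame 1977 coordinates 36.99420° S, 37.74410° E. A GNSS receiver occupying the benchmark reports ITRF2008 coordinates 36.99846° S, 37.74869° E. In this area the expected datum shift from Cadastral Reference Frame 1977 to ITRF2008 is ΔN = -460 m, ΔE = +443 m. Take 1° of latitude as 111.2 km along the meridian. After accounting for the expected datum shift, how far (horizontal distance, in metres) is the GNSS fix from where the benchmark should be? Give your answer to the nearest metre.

38 m

Observed coordinate differences: Δφ = -0.00426°, Δλ = +0.00459°.
Converting to metres (1° lat = 111200 m, cos φ = 0.798696): observed ΔN = -473.7 m, observed ΔE = 407.7 m.
Subtracting the expected shift leaves a residual of -473.7 − (-460) = -13.7 m north and 407.7 − (443) = -35.3 m east.
Residual distance = √((-13.7)² + (-35.3)²) = 37.9 m.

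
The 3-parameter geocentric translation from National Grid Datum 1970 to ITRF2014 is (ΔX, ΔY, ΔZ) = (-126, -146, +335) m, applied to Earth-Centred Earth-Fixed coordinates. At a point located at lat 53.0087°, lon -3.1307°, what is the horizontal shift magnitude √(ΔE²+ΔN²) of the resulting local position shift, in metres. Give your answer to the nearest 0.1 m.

At φ = 53.0087°, λ = -3.1307°: sin φ = 0.798727, cos φ = 0.601694, sin λ = -0.054614, cos λ = 0.998508.
ΔE = −sin λ·ΔX + cos λ·ΔY = −(-0.054614)·(-126) + (0.998508)·(-146) = -152.66 m.
ΔN = −sin φ cos λ·ΔX − sin φ sin λ·ΔY + cos φ·ΔZ = −(0.798727)(0.998508)(-126) − (0.798727)(-0.054614)(-146) + (0.601694)(335) = 295.69 m.
Horizontal magnitude = √(ΔE² + ΔN²) = √((-152.66)² + 295.69²) = 332.77 m.

332.8 m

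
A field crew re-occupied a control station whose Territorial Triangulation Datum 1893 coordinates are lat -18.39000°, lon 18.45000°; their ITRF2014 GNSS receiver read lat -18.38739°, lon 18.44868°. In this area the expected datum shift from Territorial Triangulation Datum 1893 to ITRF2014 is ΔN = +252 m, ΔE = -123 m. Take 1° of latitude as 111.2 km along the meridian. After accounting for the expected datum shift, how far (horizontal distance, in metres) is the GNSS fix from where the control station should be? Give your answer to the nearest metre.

Observed coordinate differences: Δφ = +0.00261°, Δλ = -0.00132°.
Converting to metres (1° lat = 111200 m, cos φ = 0.948931): observed ΔN = 290.2 m, observed ΔE = -139.3 m.
Subtracting the expected shift leaves a residual of 290.2 − (252) = 38.2 m north and -139.3 − (-123) = -16.3 m east.
Residual distance = √(38.2² + (-16.3)²) = 41.6 m.

42 m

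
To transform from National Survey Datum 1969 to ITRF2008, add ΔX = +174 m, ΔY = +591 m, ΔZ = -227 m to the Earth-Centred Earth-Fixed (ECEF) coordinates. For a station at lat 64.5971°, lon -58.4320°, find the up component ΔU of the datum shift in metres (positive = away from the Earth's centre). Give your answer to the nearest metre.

At φ = 64.5971°, λ = -58.4320°: sin φ = 0.903314, cos φ = 0.428981, sin λ = -0.852019, cos λ = 0.523510.
ΔU = cos φ cos λ·ΔX + cos φ sin λ·ΔY + sin φ·ΔZ = (0.428981)(0.523510)(174) + (0.428981)(-0.852019)(591) + (0.903314)(-227) = -381.99 m.

ΔU = -382 m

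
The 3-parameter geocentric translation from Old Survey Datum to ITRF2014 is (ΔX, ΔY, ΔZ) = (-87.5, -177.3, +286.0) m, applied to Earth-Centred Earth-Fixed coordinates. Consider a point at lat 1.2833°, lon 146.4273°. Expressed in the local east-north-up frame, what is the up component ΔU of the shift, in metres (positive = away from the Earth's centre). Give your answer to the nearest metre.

The local up (radial) axis is (cos φ cos λ, cos φ sin λ, sin φ), giving ΔU = 72.885 − 98.021 + 6.405 = -18.73 m.

ΔU = -19 m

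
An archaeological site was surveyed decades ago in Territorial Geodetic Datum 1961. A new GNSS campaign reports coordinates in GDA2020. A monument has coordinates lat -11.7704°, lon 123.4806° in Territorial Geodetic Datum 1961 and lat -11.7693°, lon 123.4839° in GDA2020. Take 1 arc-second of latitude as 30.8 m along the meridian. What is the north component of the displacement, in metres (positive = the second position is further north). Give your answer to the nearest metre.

ΔN = 122 m

Δφ = -11.7693° − -11.7704° = +0.0011°; Δλ = 123.4839° − 123.4806° = +0.0033°.
1° of latitude = 3600 × 30.80 = 110880 m.
ΔN = Δφ × 110880 = 122.0 m; ΔE = Δλ × 110880 × cos(-11.7704°) = +0.0033 × 110880 × 0.978973 = 358.2 m.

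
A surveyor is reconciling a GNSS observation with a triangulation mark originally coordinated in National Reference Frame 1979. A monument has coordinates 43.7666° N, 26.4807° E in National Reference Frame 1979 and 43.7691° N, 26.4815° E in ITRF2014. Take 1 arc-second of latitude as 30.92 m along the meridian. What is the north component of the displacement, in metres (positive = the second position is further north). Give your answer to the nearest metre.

Δφ = 43.7691° − 43.7666° = +0.0025°; Δλ = 26.4815° − 26.4807° = +0.0008°.
1° of latitude = 3600 × 30.92 = 111312 m.
ΔN = Δφ × 111312 = 278.3 m; ΔE = Δλ × 111312 × cos(43.7666°) = +0.0008 × 111312 × 0.722164 = 64.3 m.

ΔN = 278 m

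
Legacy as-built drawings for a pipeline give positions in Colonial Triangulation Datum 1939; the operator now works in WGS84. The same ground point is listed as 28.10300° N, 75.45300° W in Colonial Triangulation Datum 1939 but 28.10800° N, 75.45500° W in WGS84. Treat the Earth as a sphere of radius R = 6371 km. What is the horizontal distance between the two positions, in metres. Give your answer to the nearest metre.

Δφ = 28.10800° − 28.10300° = +0.00500°; Δλ = -75.45500° − -75.45300° = -0.00200°.
1° along a meridian = πR/180 = 111195 m.
ΔN = Δφ × 111195 = 556.0 m; ΔE = Δλ × 111195 × cos(28.10300°) = -0.00200 × 111195 × 0.882102 = -196.2 m.
Distance = √(ΔE² + ΔN²) = √((-196.2)² + 556.0²) = 589.6 m.

590 m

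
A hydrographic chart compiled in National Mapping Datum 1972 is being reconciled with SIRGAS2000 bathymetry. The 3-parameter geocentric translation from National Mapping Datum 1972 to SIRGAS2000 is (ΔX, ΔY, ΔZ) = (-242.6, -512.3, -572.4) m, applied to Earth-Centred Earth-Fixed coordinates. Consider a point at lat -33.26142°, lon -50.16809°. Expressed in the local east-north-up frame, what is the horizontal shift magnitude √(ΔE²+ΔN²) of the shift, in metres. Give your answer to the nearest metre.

621 m

The local east axis at (φ, λ) is (−sin λ, cos λ, 0), so ΔE = −sin(-50.16809°)·(-242.6) + cos(-50.16809°)·(-512.3) = -514.45 m.
The local north axis is (−sin φ cos λ, −sin φ sin λ, cos φ), giving ΔN = -85.228 + 215.769 − 478.628 = -348.09 m.
Horizontal magnitude = √(ΔE² + ΔN²) = √((-514.45)² + (-348.09)²) = 621.14 m.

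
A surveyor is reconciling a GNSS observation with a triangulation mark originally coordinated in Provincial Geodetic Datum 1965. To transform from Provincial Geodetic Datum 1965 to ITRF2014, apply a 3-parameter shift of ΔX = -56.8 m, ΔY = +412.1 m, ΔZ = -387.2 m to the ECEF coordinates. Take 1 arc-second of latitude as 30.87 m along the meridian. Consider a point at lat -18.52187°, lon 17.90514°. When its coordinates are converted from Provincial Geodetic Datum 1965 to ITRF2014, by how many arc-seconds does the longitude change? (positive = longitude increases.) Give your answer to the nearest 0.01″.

sin φ = -0.317667, cos φ = 0.948202, sin λ = 0.307442, cos λ = 0.951567.
East component: ΔE = −sin λ·ΔX + cos λ·ΔY = −(0.307442)(-56.8) + (0.951567)(412.1) = 409.60 m.
1° of latitude spans 3600 × 30.87 = 111132 m; at latitude φ, 1° of longitude spans that × cos φ = 105375.6 m, so Δλ = 409.60 / 105375.6 × 3600 = 13.993″.

Δλ = 13.99″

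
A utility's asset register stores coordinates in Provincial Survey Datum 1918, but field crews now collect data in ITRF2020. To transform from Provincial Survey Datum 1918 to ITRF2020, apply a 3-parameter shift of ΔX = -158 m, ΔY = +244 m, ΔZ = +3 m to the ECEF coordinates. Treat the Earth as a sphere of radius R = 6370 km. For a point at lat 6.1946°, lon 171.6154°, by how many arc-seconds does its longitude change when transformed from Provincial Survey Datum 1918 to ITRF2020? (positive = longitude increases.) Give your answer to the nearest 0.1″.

sin φ = 0.107906, cos φ = 0.994161, sin λ = 0.145817, cos λ = -0.989312.
East component: ΔE = −sin λ·ΔX + cos λ·ΔY = −(0.145817)(-158) + (-0.989312)(244) = -218.35 m.
1° of latitude spans πR/180 = 111177 m; at latitude φ, 1° of longitude spans that × cos φ = 110528.3 m, so Δλ = -218.35 / 110528.3 × 3600 = -7.112″.

Δλ = -7.1″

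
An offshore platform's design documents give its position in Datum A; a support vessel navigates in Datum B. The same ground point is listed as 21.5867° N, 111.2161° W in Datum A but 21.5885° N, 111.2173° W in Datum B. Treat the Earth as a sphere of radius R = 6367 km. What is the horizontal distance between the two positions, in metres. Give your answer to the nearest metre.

Δφ = 21.5885° − 21.5867° = +0.0018°; Δλ = -111.2173° − -111.2161° = -0.0012°.
1° along a meridian = πR/180 = 111125 m.
ΔN = Δφ × 111125 = 200.0 m; ΔE = Δλ × 111125 × cos(21.5867°) = -0.0012 × 111125 × 0.929862 = -124.0 m.
Distance = √(ΔE² + ΔN²) = √((-124.0)² + 200.0²) = 235.3 m.

235 m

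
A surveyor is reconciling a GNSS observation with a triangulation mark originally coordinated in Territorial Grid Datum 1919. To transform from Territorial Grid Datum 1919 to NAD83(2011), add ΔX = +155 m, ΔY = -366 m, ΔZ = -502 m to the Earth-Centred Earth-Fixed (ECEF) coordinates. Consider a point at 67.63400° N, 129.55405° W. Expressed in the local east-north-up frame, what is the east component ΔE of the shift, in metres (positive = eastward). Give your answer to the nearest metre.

At φ = 67.63400°, λ = -129.55405°: sin φ = 0.924772, cos φ = 0.380522, sin λ = -0.771024, cos λ = -0.636806.
ΔE = −sin λ·ΔX + cos λ·ΔY = −(-0.771024)·(155) + (-0.636806)·(-366) = 352.58 m.

ΔE = 353 m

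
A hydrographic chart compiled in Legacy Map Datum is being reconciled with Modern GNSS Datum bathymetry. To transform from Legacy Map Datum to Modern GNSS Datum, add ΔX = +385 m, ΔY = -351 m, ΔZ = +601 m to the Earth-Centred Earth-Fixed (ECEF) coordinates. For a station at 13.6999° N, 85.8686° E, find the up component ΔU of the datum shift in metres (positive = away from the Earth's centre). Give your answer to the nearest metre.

The local up (radial) axis is (cos φ cos λ, cos φ sin λ, sin φ), giving ΔU = 26.948 − 340.128 + 142.339 = -170.84 m.

ΔU = -171 m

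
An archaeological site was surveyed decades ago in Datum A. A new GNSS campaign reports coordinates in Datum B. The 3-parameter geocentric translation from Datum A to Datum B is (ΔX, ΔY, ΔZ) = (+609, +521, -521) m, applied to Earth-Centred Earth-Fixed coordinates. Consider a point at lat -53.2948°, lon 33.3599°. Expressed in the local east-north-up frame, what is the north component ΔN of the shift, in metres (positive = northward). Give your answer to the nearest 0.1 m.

The local north axis is (−sin φ cos λ, −sin φ sin λ, cos φ), giving ΔN = 407.801 + 229.690 − 311.401 = 326.09 m.

ΔN = 326.1 m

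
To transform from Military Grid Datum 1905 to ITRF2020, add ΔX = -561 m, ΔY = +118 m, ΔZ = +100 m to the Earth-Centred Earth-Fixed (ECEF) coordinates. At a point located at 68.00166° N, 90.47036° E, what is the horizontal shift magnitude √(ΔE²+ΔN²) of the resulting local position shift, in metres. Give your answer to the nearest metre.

565 m

The local east axis at (φ, λ) is (−sin λ, cos λ, 0), so ΔE = −sin(90.47036°)·(-561) + cos(90.47036°)·118 = 560.01 m.
The local north axis is (−sin φ cos λ, −sin φ sin λ, cos φ), giving ΔN = -4.270 − 109.405 + 37.458 = -76.22 m.
Horizontal magnitude = √(ΔE² + ΔN²) = √(560.01² + (-76.22)²) = 565.18 m.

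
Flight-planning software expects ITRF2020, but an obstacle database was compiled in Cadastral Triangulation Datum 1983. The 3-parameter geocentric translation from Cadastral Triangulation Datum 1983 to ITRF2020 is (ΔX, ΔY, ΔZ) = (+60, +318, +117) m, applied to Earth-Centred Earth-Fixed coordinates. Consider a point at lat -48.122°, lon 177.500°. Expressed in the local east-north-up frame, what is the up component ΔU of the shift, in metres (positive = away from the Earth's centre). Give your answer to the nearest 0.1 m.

The local up (radial) axis is (cos φ cos λ, cos φ sin λ, sin φ), giving ΔU = -40.015 + 9.260 − 87.114 = -117.87 m.

ΔU = -117.9 m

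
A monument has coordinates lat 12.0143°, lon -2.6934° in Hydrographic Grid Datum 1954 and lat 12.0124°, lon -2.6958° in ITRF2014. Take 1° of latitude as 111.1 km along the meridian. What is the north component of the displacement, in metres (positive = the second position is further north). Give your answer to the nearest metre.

Δφ = 12.0124° − 12.0143° = -0.0019°; Δλ = -2.6958° − -2.6934° = -0.0024°.
ΔN = Δφ × 111100 = -211.1 m; ΔE = Δλ × 111100 × cos(12.0143°) = -0.0024 × 111100 × 0.978096 = -260.8 m.

ΔN = -211 m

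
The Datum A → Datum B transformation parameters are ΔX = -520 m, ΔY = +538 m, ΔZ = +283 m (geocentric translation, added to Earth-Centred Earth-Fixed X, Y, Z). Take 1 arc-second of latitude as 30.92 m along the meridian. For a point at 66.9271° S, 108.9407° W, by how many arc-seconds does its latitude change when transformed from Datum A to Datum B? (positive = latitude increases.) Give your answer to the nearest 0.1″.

Δφ = -6.5″

sin φ = -0.920007, cos φ = 0.391902, sin λ = -0.945855, cos λ = -0.324589.
North component: ΔN = −sin φ cos λ·ΔX − sin φ sin λ·ΔY + cos φ·ΔZ = −(-0.920007)(-0.324589)(-520) − (-0.920007)(-0.945855)(538) + (0.391902)(283) = -201.97 m.
1° of latitude spans 3600 × 30.92 = 111312 m, so Δφ = -201.97 / 111312 × 3600 = -6.532″.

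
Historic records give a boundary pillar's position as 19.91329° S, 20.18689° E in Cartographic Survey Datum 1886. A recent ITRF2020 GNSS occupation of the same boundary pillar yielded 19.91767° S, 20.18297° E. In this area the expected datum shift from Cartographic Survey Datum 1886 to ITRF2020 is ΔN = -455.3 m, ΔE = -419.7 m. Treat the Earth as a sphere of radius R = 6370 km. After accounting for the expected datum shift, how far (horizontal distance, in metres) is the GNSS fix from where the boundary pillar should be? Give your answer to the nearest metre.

33 m

Observed coordinate differences: Δφ = -0.00438°, Δλ = -0.00392°.
Converting to metres (1° lat = 111177 m, cos φ = 0.940209): observed ΔN = -487.0 m, observed ΔE = -409.8 m.
Subtracting the expected shift leaves a residual of -487.0 − (-455.3) = -31.7 m north and -409.8 − (-419.7) = 9.9 m east.
Residual distance = √((-31.7)² + 9.9²) = 33.2 m.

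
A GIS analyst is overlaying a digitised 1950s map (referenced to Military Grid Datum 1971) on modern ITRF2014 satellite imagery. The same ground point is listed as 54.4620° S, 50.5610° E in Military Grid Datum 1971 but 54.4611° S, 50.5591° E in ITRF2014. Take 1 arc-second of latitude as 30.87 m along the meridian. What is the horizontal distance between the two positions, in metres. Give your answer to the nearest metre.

158 m

Δφ = -54.4611° − -54.4620° = +0.0009°; Δλ = 50.5591° − 50.5610° = -0.0019°.
1° of latitude = 3600 × 30.87 = 111132 m.
ΔN = Δφ × 111132 = 100.0 m; ΔE = Δλ × 111132 × cos(-54.4620°) = -0.0019 × 111132 × 0.581243 = -122.7 m.
Distance = √(ΔE² + ΔN²) = √((-122.7)² + 100.0²) = 158.3 m.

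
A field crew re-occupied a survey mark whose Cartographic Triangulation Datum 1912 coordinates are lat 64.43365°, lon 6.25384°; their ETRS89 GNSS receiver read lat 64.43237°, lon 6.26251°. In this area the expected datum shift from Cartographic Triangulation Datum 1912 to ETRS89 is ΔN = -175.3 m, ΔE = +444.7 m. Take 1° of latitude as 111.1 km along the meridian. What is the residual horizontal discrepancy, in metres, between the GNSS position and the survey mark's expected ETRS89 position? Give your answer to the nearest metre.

44 m

Observed coordinate differences: Δφ = -0.00128°, Δλ = +0.00867°.
Converting to metres (1° lat = 111100 m, cos φ = 0.431556): observed ΔN = -142.2 m, observed ΔE = 415.7 m.
Subtracting the expected shift leaves a residual of -142.2 − (-175.3) = 33.1 m north and 415.7 − (444.7) = -29.0 m east.
Residual distance = √(33.1² + (-29.0)²) = 44.0 m.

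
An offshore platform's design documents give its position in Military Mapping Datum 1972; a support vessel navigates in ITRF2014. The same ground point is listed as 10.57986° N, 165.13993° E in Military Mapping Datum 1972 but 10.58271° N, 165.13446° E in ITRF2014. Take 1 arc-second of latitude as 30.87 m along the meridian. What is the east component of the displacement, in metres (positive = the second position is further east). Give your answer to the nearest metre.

ΔE = -598 m

Δφ = 10.58271° − 10.57986° = +0.00285°; Δλ = 165.13446° − 165.13993° = -0.00547°.
1° of latitude = 3600 × 30.87 = 111132 m.
ΔN = Δφ × 111132 = 316.7 m; ΔE = Δλ × 111132 × cos(10.57986°) = -0.00547 × 111132 × 0.983000 = -597.6 m.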